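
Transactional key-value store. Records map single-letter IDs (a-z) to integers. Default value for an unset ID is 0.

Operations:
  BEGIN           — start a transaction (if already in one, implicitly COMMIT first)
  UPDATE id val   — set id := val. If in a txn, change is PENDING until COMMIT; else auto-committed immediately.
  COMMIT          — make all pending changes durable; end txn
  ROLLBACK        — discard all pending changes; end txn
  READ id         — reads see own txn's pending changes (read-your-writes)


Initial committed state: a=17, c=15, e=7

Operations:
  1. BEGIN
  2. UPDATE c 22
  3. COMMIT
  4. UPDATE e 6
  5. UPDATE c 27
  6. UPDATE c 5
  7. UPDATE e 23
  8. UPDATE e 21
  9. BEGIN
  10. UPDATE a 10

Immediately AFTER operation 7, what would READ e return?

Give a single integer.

Answer: 23

Derivation:
Initial committed: {a=17, c=15, e=7}
Op 1: BEGIN: in_txn=True, pending={}
Op 2: UPDATE c=22 (pending; pending now {c=22})
Op 3: COMMIT: merged ['c'] into committed; committed now {a=17, c=22, e=7}
Op 4: UPDATE e=6 (auto-commit; committed e=6)
Op 5: UPDATE c=27 (auto-commit; committed c=27)
Op 6: UPDATE c=5 (auto-commit; committed c=5)
Op 7: UPDATE e=23 (auto-commit; committed e=23)
After op 7: visible(e) = 23 (pending={}, committed={a=17, c=5, e=23})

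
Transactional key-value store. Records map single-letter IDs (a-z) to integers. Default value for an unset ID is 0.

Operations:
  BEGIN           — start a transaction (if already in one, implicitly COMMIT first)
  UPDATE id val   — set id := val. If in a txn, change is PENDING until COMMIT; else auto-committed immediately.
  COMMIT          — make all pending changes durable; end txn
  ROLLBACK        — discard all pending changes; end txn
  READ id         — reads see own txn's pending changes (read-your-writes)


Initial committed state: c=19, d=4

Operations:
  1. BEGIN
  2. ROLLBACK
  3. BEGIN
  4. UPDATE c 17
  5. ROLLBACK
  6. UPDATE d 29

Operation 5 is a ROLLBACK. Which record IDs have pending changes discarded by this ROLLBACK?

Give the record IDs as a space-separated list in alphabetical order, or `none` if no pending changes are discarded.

Answer: c

Derivation:
Initial committed: {c=19, d=4}
Op 1: BEGIN: in_txn=True, pending={}
Op 2: ROLLBACK: discarded pending []; in_txn=False
Op 3: BEGIN: in_txn=True, pending={}
Op 4: UPDATE c=17 (pending; pending now {c=17})
Op 5: ROLLBACK: discarded pending ['c']; in_txn=False
Op 6: UPDATE d=29 (auto-commit; committed d=29)
ROLLBACK at op 5 discards: ['c']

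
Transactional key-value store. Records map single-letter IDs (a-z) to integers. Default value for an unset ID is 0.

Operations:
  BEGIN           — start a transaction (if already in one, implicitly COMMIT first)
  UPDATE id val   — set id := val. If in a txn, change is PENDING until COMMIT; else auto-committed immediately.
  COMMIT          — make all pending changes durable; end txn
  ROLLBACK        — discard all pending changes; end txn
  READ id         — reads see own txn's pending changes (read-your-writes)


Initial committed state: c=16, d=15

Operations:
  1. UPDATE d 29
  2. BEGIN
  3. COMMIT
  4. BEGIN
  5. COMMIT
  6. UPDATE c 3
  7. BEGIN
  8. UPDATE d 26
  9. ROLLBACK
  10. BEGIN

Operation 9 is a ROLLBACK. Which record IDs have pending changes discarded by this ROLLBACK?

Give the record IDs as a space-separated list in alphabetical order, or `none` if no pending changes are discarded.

Initial committed: {c=16, d=15}
Op 1: UPDATE d=29 (auto-commit; committed d=29)
Op 2: BEGIN: in_txn=True, pending={}
Op 3: COMMIT: merged [] into committed; committed now {c=16, d=29}
Op 4: BEGIN: in_txn=True, pending={}
Op 5: COMMIT: merged [] into committed; committed now {c=16, d=29}
Op 6: UPDATE c=3 (auto-commit; committed c=3)
Op 7: BEGIN: in_txn=True, pending={}
Op 8: UPDATE d=26 (pending; pending now {d=26})
Op 9: ROLLBACK: discarded pending ['d']; in_txn=False
Op 10: BEGIN: in_txn=True, pending={}
ROLLBACK at op 9 discards: ['d']

Answer: d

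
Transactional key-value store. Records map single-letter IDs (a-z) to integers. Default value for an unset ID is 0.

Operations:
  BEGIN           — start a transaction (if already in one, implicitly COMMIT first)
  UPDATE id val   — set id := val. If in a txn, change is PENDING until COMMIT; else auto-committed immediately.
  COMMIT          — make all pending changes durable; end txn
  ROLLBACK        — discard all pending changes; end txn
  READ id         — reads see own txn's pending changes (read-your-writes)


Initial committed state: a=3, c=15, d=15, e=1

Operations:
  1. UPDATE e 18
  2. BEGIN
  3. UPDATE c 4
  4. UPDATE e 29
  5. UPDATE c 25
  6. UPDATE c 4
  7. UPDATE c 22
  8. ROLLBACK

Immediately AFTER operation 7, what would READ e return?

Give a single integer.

Answer: 29

Derivation:
Initial committed: {a=3, c=15, d=15, e=1}
Op 1: UPDATE e=18 (auto-commit; committed e=18)
Op 2: BEGIN: in_txn=True, pending={}
Op 3: UPDATE c=4 (pending; pending now {c=4})
Op 4: UPDATE e=29 (pending; pending now {c=4, e=29})
Op 5: UPDATE c=25 (pending; pending now {c=25, e=29})
Op 6: UPDATE c=4 (pending; pending now {c=4, e=29})
Op 7: UPDATE c=22 (pending; pending now {c=22, e=29})
After op 7: visible(e) = 29 (pending={c=22, e=29}, committed={a=3, c=15, d=15, e=18})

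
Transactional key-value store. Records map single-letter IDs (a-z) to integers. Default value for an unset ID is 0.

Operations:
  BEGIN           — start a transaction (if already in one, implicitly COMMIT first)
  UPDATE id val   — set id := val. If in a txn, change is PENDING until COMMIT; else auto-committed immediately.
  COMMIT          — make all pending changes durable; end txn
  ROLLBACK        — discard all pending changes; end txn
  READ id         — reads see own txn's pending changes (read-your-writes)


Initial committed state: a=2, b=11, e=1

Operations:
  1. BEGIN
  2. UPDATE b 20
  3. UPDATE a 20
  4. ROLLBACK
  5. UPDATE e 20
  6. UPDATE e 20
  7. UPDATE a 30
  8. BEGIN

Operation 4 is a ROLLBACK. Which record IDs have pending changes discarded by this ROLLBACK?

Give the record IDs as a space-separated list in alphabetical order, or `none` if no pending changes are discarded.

Initial committed: {a=2, b=11, e=1}
Op 1: BEGIN: in_txn=True, pending={}
Op 2: UPDATE b=20 (pending; pending now {b=20})
Op 3: UPDATE a=20 (pending; pending now {a=20, b=20})
Op 4: ROLLBACK: discarded pending ['a', 'b']; in_txn=False
Op 5: UPDATE e=20 (auto-commit; committed e=20)
Op 6: UPDATE e=20 (auto-commit; committed e=20)
Op 7: UPDATE a=30 (auto-commit; committed a=30)
Op 8: BEGIN: in_txn=True, pending={}
ROLLBACK at op 4 discards: ['a', 'b']

Answer: a b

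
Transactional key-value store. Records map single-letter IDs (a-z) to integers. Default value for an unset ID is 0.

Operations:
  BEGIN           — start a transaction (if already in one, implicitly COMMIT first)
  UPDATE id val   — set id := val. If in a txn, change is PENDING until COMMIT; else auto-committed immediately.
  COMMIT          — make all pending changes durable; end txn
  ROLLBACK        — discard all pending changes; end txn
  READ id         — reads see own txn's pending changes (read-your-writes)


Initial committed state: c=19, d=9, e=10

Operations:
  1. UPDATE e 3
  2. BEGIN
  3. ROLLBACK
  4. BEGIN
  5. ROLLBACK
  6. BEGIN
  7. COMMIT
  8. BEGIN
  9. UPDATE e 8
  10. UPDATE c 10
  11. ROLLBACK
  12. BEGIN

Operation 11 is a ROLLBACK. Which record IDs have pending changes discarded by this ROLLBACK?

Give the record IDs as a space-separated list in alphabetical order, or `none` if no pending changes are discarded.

Answer: c e

Derivation:
Initial committed: {c=19, d=9, e=10}
Op 1: UPDATE e=3 (auto-commit; committed e=3)
Op 2: BEGIN: in_txn=True, pending={}
Op 3: ROLLBACK: discarded pending []; in_txn=False
Op 4: BEGIN: in_txn=True, pending={}
Op 5: ROLLBACK: discarded pending []; in_txn=False
Op 6: BEGIN: in_txn=True, pending={}
Op 7: COMMIT: merged [] into committed; committed now {c=19, d=9, e=3}
Op 8: BEGIN: in_txn=True, pending={}
Op 9: UPDATE e=8 (pending; pending now {e=8})
Op 10: UPDATE c=10 (pending; pending now {c=10, e=8})
Op 11: ROLLBACK: discarded pending ['c', 'e']; in_txn=False
Op 12: BEGIN: in_txn=True, pending={}
ROLLBACK at op 11 discards: ['c', 'e']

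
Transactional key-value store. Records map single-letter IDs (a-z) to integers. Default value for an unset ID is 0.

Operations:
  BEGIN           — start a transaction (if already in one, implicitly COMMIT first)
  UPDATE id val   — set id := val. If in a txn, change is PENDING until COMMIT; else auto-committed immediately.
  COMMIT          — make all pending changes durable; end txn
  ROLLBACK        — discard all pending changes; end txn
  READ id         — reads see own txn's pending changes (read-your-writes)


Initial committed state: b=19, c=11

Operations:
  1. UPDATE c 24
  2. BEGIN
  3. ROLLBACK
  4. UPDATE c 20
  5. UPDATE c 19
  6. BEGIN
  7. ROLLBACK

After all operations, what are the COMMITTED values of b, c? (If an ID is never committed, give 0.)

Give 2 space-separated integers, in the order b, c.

Initial committed: {b=19, c=11}
Op 1: UPDATE c=24 (auto-commit; committed c=24)
Op 2: BEGIN: in_txn=True, pending={}
Op 3: ROLLBACK: discarded pending []; in_txn=False
Op 4: UPDATE c=20 (auto-commit; committed c=20)
Op 5: UPDATE c=19 (auto-commit; committed c=19)
Op 6: BEGIN: in_txn=True, pending={}
Op 7: ROLLBACK: discarded pending []; in_txn=False
Final committed: {b=19, c=19}

Answer: 19 19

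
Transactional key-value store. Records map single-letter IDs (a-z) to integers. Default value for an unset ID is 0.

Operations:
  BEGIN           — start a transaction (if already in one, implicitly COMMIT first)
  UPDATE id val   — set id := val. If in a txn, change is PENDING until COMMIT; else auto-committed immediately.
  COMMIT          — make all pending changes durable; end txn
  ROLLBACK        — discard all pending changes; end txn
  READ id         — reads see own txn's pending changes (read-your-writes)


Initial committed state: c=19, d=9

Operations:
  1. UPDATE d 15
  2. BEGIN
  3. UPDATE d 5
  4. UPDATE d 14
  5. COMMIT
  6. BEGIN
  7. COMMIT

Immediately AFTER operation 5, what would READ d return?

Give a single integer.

Initial committed: {c=19, d=9}
Op 1: UPDATE d=15 (auto-commit; committed d=15)
Op 2: BEGIN: in_txn=True, pending={}
Op 3: UPDATE d=5 (pending; pending now {d=5})
Op 4: UPDATE d=14 (pending; pending now {d=14})
Op 5: COMMIT: merged ['d'] into committed; committed now {c=19, d=14}
After op 5: visible(d) = 14 (pending={}, committed={c=19, d=14})

Answer: 14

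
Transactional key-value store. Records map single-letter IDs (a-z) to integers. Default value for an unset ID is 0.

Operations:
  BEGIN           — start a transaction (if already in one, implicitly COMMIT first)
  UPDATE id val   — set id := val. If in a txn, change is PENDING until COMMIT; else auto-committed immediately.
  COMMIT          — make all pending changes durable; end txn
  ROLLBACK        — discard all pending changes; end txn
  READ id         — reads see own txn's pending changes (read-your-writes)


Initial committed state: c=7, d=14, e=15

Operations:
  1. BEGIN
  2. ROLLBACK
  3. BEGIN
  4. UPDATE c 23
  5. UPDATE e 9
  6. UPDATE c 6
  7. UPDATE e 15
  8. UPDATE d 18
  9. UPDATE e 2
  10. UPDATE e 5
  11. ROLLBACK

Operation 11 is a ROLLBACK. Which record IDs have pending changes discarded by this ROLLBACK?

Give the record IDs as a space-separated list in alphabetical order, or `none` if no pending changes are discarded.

Initial committed: {c=7, d=14, e=15}
Op 1: BEGIN: in_txn=True, pending={}
Op 2: ROLLBACK: discarded pending []; in_txn=False
Op 3: BEGIN: in_txn=True, pending={}
Op 4: UPDATE c=23 (pending; pending now {c=23})
Op 5: UPDATE e=9 (pending; pending now {c=23, e=9})
Op 6: UPDATE c=6 (pending; pending now {c=6, e=9})
Op 7: UPDATE e=15 (pending; pending now {c=6, e=15})
Op 8: UPDATE d=18 (pending; pending now {c=6, d=18, e=15})
Op 9: UPDATE e=2 (pending; pending now {c=6, d=18, e=2})
Op 10: UPDATE e=5 (pending; pending now {c=6, d=18, e=5})
Op 11: ROLLBACK: discarded pending ['c', 'd', 'e']; in_txn=False
ROLLBACK at op 11 discards: ['c', 'd', 'e']

Answer: c d e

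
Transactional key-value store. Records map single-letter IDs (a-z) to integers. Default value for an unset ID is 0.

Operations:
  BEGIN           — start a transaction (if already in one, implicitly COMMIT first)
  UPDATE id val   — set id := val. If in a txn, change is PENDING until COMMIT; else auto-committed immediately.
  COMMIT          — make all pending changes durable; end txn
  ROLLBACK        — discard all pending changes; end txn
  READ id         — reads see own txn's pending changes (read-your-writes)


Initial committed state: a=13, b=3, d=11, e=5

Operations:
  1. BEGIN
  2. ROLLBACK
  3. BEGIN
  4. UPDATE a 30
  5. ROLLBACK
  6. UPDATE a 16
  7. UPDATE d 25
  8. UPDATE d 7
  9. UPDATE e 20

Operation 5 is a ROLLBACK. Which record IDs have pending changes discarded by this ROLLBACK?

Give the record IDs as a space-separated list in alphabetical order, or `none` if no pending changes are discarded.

Answer: a

Derivation:
Initial committed: {a=13, b=3, d=11, e=5}
Op 1: BEGIN: in_txn=True, pending={}
Op 2: ROLLBACK: discarded pending []; in_txn=False
Op 3: BEGIN: in_txn=True, pending={}
Op 4: UPDATE a=30 (pending; pending now {a=30})
Op 5: ROLLBACK: discarded pending ['a']; in_txn=False
Op 6: UPDATE a=16 (auto-commit; committed a=16)
Op 7: UPDATE d=25 (auto-commit; committed d=25)
Op 8: UPDATE d=7 (auto-commit; committed d=7)
Op 9: UPDATE e=20 (auto-commit; committed e=20)
ROLLBACK at op 5 discards: ['a']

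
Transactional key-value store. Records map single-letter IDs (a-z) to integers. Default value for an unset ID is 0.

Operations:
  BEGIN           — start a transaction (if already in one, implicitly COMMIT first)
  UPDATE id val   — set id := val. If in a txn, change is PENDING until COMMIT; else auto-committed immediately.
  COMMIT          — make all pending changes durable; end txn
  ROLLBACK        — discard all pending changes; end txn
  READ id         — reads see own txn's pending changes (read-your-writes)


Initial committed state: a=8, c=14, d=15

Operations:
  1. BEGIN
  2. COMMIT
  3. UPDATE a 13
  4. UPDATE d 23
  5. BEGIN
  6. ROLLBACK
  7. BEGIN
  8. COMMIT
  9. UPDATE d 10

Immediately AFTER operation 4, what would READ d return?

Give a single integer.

Initial committed: {a=8, c=14, d=15}
Op 1: BEGIN: in_txn=True, pending={}
Op 2: COMMIT: merged [] into committed; committed now {a=8, c=14, d=15}
Op 3: UPDATE a=13 (auto-commit; committed a=13)
Op 4: UPDATE d=23 (auto-commit; committed d=23)
After op 4: visible(d) = 23 (pending={}, committed={a=13, c=14, d=23})

Answer: 23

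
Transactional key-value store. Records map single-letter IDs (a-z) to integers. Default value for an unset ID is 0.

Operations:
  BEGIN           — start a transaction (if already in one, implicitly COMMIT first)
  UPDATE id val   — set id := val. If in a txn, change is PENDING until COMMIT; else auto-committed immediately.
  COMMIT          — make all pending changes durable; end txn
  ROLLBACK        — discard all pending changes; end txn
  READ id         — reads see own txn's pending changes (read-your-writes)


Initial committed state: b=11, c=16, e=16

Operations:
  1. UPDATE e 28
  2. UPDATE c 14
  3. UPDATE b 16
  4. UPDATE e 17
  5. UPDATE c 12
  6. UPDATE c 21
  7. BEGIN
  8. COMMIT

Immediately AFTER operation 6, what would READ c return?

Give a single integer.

Answer: 21

Derivation:
Initial committed: {b=11, c=16, e=16}
Op 1: UPDATE e=28 (auto-commit; committed e=28)
Op 2: UPDATE c=14 (auto-commit; committed c=14)
Op 3: UPDATE b=16 (auto-commit; committed b=16)
Op 4: UPDATE e=17 (auto-commit; committed e=17)
Op 5: UPDATE c=12 (auto-commit; committed c=12)
Op 6: UPDATE c=21 (auto-commit; committed c=21)
After op 6: visible(c) = 21 (pending={}, committed={b=16, c=21, e=17})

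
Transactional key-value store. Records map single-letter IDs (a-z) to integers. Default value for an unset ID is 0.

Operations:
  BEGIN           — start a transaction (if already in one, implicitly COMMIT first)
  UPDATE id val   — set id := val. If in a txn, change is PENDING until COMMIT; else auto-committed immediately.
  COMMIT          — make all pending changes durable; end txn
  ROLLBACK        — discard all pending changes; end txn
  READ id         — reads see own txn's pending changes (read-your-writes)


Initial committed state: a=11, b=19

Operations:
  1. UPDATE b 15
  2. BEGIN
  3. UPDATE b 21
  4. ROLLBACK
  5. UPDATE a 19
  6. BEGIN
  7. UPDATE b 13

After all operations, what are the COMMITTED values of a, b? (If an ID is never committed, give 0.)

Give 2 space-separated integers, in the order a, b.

Initial committed: {a=11, b=19}
Op 1: UPDATE b=15 (auto-commit; committed b=15)
Op 2: BEGIN: in_txn=True, pending={}
Op 3: UPDATE b=21 (pending; pending now {b=21})
Op 4: ROLLBACK: discarded pending ['b']; in_txn=False
Op 5: UPDATE a=19 (auto-commit; committed a=19)
Op 6: BEGIN: in_txn=True, pending={}
Op 7: UPDATE b=13 (pending; pending now {b=13})
Final committed: {a=19, b=15}

Answer: 19 15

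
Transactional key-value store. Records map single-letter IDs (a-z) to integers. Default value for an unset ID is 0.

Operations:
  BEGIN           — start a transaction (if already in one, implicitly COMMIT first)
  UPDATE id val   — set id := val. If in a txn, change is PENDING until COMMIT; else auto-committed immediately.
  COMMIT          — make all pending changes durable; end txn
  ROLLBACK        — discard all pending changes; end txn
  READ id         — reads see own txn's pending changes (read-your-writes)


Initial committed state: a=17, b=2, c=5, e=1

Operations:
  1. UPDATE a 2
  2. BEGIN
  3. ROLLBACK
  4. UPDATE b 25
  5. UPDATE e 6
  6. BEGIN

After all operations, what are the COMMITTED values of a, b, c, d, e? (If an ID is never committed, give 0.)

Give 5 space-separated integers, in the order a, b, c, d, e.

Answer: 2 25 5 0 6

Derivation:
Initial committed: {a=17, b=2, c=5, e=1}
Op 1: UPDATE a=2 (auto-commit; committed a=2)
Op 2: BEGIN: in_txn=True, pending={}
Op 3: ROLLBACK: discarded pending []; in_txn=False
Op 4: UPDATE b=25 (auto-commit; committed b=25)
Op 5: UPDATE e=6 (auto-commit; committed e=6)
Op 6: BEGIN: in_txn=True, pending={}
Final committed: {a=2, b=25, c=5, e=6}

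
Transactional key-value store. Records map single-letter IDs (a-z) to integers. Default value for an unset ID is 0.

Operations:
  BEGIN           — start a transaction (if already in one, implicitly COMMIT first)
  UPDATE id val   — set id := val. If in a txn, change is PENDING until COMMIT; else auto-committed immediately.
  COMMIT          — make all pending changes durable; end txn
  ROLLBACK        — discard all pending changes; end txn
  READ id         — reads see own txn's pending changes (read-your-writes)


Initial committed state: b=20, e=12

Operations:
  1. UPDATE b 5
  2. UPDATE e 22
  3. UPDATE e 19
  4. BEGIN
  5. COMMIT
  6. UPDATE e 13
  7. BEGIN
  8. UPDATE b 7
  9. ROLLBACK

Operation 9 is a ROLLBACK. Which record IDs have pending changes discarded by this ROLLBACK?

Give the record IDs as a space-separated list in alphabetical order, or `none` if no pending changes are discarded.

Initial committed: {b=20, e=12}
Op 1: UPDATE b=5 (auto-commit; committed b=5)
Op 2: UPDATE e=22 (auto-commit; committed e=22)
Op 3: UPDATE e=19 (auto-commit; committed e=19)
Op 4: BEGIN: in_txn=True, pending={}
Op 5: COMMIT: merged [] into committed; committed now {b=5, e=19}
Op 6: UPDATE e=13 (auto-commit; committed e=13)
Op 7: BEGIN: in_txn=True, pending={}
Op 8: UPDATE b=7 (pending; pending now {b=7})
Op 9: ROLLBACK: discarded pending ['b']; in_txn=False
ROLLBACK at op 9 discards: ['b']

Answer: b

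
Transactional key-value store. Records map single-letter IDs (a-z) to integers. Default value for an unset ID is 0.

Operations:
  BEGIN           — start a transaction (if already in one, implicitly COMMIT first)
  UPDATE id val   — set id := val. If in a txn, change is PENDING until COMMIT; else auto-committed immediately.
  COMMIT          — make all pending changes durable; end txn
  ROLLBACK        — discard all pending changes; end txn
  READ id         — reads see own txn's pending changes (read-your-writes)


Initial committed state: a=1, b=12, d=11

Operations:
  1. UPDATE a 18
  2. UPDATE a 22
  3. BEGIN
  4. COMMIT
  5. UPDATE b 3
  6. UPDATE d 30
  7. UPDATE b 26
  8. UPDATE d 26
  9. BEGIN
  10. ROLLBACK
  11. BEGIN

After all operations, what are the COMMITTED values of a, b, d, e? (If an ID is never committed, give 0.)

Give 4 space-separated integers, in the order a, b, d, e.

Initial committed: {a=1, b=12, d=11}
Op 1: UPDATE a=18 (auto-commit; committed a=18)
Op 2: UPDATE a=22 (auto-commit; committed a=22)
Op 3: BEGIN: in_txn=True, pending={}
Op 4: COMMIT: merged [] into committed; committed now {a=22, b=12, d=11}
Op 5: UPDATE b=3 (auto-commit; committed b=3)
Op 6: UPDATE d=30 (auto-commit; committed d=30)
Op 7: UPDATE b=26 (auto-commit; committed b=26)
Op 8: UPDATE d=26 (auto-commit; committed d=26)
Op 9: BEGIN: in_txn=True, pending={}
Op 10: ROLLBACK: discarded pending []; in_txn=False
Op 11: BEGIN: in_txn=True, pending={}
Final committed: {a=22, b=26, d=26}

Answer: 22 26 26 0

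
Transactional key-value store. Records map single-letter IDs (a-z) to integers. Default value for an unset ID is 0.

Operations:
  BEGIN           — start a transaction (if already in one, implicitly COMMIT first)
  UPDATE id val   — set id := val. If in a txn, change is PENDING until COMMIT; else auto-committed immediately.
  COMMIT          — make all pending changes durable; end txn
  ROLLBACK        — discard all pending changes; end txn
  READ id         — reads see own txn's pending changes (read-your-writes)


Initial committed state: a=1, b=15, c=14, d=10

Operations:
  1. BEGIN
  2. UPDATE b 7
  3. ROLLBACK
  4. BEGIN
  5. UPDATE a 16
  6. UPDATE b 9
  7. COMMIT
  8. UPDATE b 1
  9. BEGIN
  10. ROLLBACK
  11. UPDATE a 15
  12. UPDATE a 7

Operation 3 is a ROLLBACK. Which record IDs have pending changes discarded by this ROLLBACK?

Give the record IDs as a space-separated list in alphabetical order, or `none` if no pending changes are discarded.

Initial committed: {a=1, b=15, c=14, d=10}
Op 1: BEGIN: in_txn=True, pending={}
Op 2: UPDATE b=7 (pending; pending now {b=7})
Op 3: ROLLBACK: discarded pending ['b']; in_txn=False
Op 4: BEGIN: in_txn=True, pending={}
Op 5: UPDATE a=16 (pending; pending now {a=16})
Op 6: UPDATE b=9 (pending; pending now {a=16, b=9})
Op 7: COMMIT: merged ['a', 'b'] into committed; committed now {a=16, b=9, c=14, d=10}
Op 8: UPDATE b=1 (auto-commit; committed b=1)
Op 9: BEGIN: in_txn=True, pending={}
Op 10: ROLLBACK: discarded pending []; in_txn=False
Op 11: UPDATE a=15 (auto-commit; committed a=15)
Op 12: UPDATE a=7 (auto-commit; committed a=7)
ROLLBACK at op 3 discards: ['b']

Answer: b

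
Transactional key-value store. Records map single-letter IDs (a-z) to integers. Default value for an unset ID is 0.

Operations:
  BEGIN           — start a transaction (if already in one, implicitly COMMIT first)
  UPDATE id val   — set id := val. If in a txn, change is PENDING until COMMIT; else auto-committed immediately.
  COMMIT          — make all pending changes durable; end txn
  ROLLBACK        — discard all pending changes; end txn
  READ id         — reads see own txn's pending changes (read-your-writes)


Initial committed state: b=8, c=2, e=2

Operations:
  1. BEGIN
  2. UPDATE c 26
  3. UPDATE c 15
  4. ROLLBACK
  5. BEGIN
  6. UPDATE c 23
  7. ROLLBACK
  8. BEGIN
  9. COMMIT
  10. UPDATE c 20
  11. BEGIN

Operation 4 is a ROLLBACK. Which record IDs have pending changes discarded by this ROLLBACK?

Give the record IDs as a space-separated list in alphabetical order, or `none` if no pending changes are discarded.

Initial committed: {b=8, c=2, e=2}
Op 1: BEGIN: in_txn=True, pending={}
Op 2: UPDATE c=26 (pending; pending now {c=26})
Op 3: UPDATE c=15 (pending; pending now {c=15})
Op 4: ROLLBACK: discarded pending ['c']; in_txn=False
Op 5: BEGIN: in_txn=True, pending={}
Op 6: UPDATE c=23 (pending; pending now {c=23})
Op 7: ROLLBACK: discarded pending ['c']; in_txn=False
Op 8: BEGIN: in_txn=True, pending={}
Op 9: COMMIT: merged [] into committed; committed now {b=8, c=2, e=2}
Op 10: UPDATE c=20 (auto-commit; committed c=20)
Op 11: BEGIN: in_txn=True, pending={}
ROLLBACK at op 4 discards: ['c']

Answer: c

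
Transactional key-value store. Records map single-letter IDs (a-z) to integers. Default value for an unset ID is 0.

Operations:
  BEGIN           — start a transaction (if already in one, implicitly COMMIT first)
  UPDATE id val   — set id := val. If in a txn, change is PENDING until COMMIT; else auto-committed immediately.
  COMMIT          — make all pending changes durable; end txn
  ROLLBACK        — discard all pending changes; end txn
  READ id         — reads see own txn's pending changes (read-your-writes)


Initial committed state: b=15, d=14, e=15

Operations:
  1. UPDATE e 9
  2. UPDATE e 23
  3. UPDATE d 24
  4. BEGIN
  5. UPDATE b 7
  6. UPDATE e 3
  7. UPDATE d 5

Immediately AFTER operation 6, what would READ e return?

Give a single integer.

Initial committed: {b=15, d=14, e=15}
Op 1: UPDATE e=9 (auto-commit; committed e=9)
Op 2: UPDATE e=23 (auto-commit; committed e=23)
Op 3: UPDATE d=24 (auto-commit; committed d=24)
Op 4: BEGIN: in_txn=True, pending={}
Op 5: UPDATE b=7 (pending; pending now {b=7})
Op 6: UPDATE e=3 (pending; pending now {b=7, e=3})
After op 6: visible(e) = 3 (pending={b=7, e=3}, committed={b=15, d=24, e=23})

Answer: 3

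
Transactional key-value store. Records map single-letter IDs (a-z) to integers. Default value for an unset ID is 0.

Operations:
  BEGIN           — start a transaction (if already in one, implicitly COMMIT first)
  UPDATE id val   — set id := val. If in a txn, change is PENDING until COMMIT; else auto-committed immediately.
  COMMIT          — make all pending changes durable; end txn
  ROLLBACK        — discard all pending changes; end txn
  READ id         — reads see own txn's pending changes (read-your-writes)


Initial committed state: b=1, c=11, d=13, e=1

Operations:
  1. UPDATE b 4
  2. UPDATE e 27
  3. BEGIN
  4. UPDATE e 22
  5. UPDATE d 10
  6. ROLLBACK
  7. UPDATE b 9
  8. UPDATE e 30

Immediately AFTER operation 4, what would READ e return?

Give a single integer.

Initial committed: {b=1, c=11, d=13, e=1}
Op 1: UPDATE b=4 (auto-commit; committed b=4)
Op 2: UPDATE e=27 (auto-commit; committed e=27)
Op 3: BEGIN: in_txn=True, pending={}
Op 4: UPDATE e=22 (pending; pending now {e=22})
After op 4: visible(e) = 22 (pending={e=22}, committed={b=4, c=11, d=13, e=27})

Answer: 22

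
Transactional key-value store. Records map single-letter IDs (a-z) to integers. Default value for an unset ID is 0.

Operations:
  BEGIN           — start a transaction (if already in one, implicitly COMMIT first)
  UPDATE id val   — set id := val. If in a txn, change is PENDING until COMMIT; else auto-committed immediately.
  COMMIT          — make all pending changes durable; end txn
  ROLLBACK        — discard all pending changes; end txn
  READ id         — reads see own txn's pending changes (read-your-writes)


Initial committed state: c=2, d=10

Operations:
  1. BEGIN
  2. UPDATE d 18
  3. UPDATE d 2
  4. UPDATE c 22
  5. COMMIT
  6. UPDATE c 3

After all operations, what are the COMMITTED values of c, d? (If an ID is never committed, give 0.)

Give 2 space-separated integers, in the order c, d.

Initial committed: {c=2, d=10}
Op 1: BEGIN: in_txn=True, pending={}
Op 2: UPDATE d=18 (pending; pending now {d=18})
Op 3: UPDATE d=2 (pending; pending now {d=2})
Op 4: UPDATE c=22 (pending; pending now {c=22, d=2})
Op 5: COMMIT: merged ['c', 'd'] into committed; committed now {c=22, d=2}
Op 6: UPDATE c=3 (auto-commit; committed c=3)
Final committed: {c=3, d=2}

Answer: 3 2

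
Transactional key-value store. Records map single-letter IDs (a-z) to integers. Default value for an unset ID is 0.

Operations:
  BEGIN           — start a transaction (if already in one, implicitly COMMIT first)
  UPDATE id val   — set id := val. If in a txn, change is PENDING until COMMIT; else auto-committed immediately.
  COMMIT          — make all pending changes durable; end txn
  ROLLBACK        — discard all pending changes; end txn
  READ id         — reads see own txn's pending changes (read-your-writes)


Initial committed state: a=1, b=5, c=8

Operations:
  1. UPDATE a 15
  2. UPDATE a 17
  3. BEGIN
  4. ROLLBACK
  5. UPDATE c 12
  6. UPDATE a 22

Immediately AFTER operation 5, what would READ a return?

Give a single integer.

Initial committed: {a=1, b=5, c=8}
Op 1: UPDATE a=15 (auto-commit; committed a=15)
Op 2: UPDATE a=17 (auto-commit; committed a=17)
Op 3: BEGIN: in_txn=True, pending={}
Op 4: ROLLBACK: discarded pending []; in_txn=False
Op 5: UPDATE c=12 (auto-commit; committed c=12)
After op 5: visible(a) = 17 (pending={}, committed={a=17, b=5, c=12})

Answer: 17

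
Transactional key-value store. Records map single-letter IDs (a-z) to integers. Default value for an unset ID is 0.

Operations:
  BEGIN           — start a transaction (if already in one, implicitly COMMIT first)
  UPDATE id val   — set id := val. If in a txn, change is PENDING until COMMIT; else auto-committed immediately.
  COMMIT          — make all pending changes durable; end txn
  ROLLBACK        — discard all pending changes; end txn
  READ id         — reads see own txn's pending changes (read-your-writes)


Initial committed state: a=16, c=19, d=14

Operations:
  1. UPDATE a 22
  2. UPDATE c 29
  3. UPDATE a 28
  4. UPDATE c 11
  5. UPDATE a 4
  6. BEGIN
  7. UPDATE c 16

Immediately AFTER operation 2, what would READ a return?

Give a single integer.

Answer: 22

Derivation:
Initial committed: {a=16, c=19, d=14}
Op 1: UPDATE a=22 (auto-commit; committed a=22)
Op 2: UPDATE c=29 (auto-commit; committed c=29)
After op 2: visible(a) = 22 (pending={}, committed={a=22, c=29, d=14})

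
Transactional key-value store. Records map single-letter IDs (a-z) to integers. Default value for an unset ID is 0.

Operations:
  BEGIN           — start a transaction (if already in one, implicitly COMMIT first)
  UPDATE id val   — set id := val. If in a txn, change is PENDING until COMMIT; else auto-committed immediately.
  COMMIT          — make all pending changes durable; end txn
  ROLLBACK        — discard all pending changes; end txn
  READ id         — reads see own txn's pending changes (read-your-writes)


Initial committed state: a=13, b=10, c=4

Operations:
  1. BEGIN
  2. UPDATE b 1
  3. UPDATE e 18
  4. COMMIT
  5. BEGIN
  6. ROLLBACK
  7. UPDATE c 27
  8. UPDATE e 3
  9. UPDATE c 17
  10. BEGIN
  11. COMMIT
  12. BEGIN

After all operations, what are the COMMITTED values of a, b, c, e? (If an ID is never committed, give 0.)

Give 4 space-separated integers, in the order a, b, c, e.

Answer: 13 1 17 3

Derivation:
Initial committed: {a=13, b=10, c=4}
Op 1: BEGIN: in_txn=True, pending={}
Op 2: UPDATE b=1 (pending; pending now {b=1})
Op 3: UPDATE e=18 (pending; pending now {b=1, e=18})
Op 4: COMMIT: merged ['b', 'e'] into committed; committed now {a=13, b=1, c=4, e=18}
Op 5: BEGIN: in_txn=True, pending={}
Op 6: ROLLBACK: discarded pending []; in_txn=False
Op 7: UPDATE c=27 (auto-commit; committed c=27)
Op 8: UPDATE e=3 (auto-commit; committed e=3)
Op 9: UPDATE c=17 (auto-commit; committed c=17)
Op 10: BEGIN: in_txn=True, pending={}
Op 11: COMMIT: merged [] into committed; committed now {a=13, b=1, c=17, e=3}
Op 12: BEGIN: in_txn=True, pending={}
Final committed: {a=13, b=1, c=17, e=3}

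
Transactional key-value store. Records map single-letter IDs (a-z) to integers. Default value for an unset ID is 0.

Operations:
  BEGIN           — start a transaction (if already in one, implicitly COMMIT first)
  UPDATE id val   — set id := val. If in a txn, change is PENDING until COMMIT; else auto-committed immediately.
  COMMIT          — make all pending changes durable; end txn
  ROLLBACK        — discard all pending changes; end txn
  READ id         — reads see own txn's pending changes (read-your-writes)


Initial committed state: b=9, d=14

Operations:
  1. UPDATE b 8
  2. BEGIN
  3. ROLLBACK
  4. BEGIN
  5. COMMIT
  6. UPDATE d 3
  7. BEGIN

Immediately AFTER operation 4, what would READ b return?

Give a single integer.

Initial committed: {b=9, d=14}
Op 1: UPDATE b=8 (auto-commit; committed b=8)
Op 2: BEGIN: in_txn=True, pending={}
Op 3: ROLLBACK: discarded pending []; in_txn=False
Op 4: BEGIN: in_txn=True, pending={}
After op 4: visible(b) = 8 (pending={}, committed={b=8, d=14})

Answer: 8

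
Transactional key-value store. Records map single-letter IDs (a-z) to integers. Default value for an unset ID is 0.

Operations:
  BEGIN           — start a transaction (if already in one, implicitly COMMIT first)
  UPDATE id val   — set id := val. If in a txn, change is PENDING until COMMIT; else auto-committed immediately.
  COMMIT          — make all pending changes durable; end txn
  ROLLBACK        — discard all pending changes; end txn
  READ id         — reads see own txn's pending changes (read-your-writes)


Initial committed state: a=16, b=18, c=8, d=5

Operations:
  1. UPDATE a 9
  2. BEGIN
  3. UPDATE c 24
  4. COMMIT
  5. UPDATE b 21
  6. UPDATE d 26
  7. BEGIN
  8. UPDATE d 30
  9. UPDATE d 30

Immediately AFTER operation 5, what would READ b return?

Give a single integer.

Answer: 21

Derivation:
Initial committed: {a=16, b=18, c=8, d=5}
Op 1: UPDATE a=9 (auto-commit; committed a=9)
Op 2: BEGIN: in_txn=True, pending={}
Op 3: UPDATE c=24 (pending; pending now {c=24})
Op 4: COMMIT: merged ['c'] into committed; committed now {a=9, b=18, c=24, d=5}
Op 5: UPDATE b=21 (auto-commit; committed b=21)
After op 5: visible(b) = 21 (pending={}, committed={a=9, b=21, c=24, d=5})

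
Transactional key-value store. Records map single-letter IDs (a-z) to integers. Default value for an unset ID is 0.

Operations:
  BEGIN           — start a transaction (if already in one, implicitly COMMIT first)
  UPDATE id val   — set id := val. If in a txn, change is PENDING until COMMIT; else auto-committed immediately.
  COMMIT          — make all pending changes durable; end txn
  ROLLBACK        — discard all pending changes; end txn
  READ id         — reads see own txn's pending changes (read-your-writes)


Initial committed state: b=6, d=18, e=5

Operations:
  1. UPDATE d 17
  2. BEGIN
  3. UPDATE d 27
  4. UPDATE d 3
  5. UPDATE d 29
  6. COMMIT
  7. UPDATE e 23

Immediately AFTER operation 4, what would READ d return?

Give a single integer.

Answer: 3

Derivation:
Initial committed: {b=6, d=18, e=5}
Op 1: UPDATE d=17 (auto-commit; committed d=17)
Op 2: BEGIN: in_txn=True, pending={}
Op 3: UPDATE d=27 (pending; pending now {d=27})
Op 4: UPDATE d=3 (pending; pending now {d=3})
After op 4: visible(d) = 3 (pending={d=3}, committed={b=6, d=17, e=5})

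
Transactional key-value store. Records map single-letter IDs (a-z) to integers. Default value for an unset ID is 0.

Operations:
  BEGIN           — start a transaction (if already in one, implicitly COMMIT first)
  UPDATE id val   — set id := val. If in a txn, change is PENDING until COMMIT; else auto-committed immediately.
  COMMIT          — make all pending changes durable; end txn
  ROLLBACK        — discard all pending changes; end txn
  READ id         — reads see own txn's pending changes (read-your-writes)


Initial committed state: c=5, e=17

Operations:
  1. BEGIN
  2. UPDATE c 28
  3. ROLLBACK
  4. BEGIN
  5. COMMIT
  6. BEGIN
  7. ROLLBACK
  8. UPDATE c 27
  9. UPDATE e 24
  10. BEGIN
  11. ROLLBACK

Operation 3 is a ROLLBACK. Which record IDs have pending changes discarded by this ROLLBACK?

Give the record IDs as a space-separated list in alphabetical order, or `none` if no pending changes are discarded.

Initial committed: {c=5, e=17}
Op 1: BEGIN: in_txn=True, pending={}
Op 2: UPDATE c=28 (pending; pending now {c=28})
Op 3: ROLLBACK: discarded pending ['c']; in_txn=False
Op 4: BEGIN: in_txn=True, pending={}
Op 5: COMMIT: merged [] into committed; committed now {c=5, e=17}
Op 6: BEGIN: in_txn=True, pending={}
Op 7: ROLLBACK: discarded pending []; in_txn=False
Op 8: UPDATE c=27 (auto-commit; committed c=27)
Op 9: UPDATE e=24 (auto-commit; committed e=24)
Op 10: BEGIN: in_txn=True, pending={}
Op 11: ROLLBACK: discarded pending []; in_txn=False
ROLLBACK at op 3 discards: ['c']

Answer: c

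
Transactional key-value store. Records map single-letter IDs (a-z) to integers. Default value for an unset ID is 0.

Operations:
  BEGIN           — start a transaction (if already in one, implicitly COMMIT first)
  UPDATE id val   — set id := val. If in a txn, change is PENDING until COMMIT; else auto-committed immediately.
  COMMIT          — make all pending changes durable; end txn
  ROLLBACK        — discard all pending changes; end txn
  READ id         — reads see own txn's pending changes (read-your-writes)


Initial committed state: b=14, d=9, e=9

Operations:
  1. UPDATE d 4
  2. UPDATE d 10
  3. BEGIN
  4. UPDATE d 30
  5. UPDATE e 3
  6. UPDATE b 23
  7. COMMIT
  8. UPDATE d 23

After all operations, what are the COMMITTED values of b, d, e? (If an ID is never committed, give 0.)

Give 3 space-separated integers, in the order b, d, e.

Answer: 23 23 3

Derivation:
Initial committed: {b=14, d=9, e=9}
Op 1: UPDATE d=4 (auto-commit; committed d=4)
Op 2: UPDATE d=10 (auto-commit; committed d=10)
Op 3: BEGIN: in_txn=True, pending={}
Op 4: UPDATE d=30 (pending; pending now {d=30})
Op 5: UPDATE e=3 (pending; pending now {d=30, e=3})
Op 6: UPDATE b=23 (pending; pending now {b=23, d=30, e=3})
Op 7: COMMIT: merged ['b', 'd', 'e'] into committed; committed now {b=23, d=30, e=3}
Op 8: UPDATE d=23 (auto-commit; committed d=23)
Final committed: {b=23, d=23, e=3}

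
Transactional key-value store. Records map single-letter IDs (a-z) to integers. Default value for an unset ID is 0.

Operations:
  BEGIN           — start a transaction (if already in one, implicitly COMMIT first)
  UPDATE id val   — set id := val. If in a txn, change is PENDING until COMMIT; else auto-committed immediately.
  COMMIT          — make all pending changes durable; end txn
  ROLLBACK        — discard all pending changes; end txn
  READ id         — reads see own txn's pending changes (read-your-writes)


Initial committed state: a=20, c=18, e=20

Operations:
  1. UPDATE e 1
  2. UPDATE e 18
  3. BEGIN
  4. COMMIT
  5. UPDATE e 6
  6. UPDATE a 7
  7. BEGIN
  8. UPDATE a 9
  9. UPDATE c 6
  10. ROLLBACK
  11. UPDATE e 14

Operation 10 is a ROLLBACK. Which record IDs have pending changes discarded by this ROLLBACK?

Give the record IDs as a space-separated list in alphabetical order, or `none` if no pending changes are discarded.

Initial committed: {a=20, c=18, e=20}
Op 1: UPDATE e=1 (auto-commit; committed e=1)
Op 2: UPDATE e=18 (auto-commit; committed e=18)
Op 3: BEGIN: in_txn=True, pending={}
Op 4: COMMIT: merged [] into committed; committed now {a=20, c=18, e=18}
Op 5: UPDATE e=6 (auto-commit; committed e=6)
Op 6: UPDATE a=7 (auto-commit; committed a=7)
Op 7: BEGIN: in_txn=True, pending={}
Op 8: UPDATE a=9 (pending; pending now {a=9})
Op 9: UPDATE c=6 (pending; pending now {a=9, c=6})
Op 10: ROLLBACK: discarded pending ['a', 'c']; in_txn=False
Op 11: UPDATE e=14 (auto-commit; committed e=14)
ROLLBACK at op 10 discards: ['a', 'c']

Answer: a c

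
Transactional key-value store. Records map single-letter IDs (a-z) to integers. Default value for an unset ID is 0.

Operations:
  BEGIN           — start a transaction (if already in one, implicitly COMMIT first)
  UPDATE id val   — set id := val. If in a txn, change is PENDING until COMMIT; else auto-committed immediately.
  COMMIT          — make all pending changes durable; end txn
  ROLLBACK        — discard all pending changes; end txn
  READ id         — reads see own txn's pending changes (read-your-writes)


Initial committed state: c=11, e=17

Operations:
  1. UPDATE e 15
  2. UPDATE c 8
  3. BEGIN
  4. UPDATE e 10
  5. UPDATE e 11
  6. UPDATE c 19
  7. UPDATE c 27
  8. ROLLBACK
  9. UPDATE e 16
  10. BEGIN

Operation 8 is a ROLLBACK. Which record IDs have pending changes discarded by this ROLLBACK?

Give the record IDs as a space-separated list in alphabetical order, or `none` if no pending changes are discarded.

Answer: c e

Derivation:
Initial committed: {c=11, e=17}
Op 1: UPDATE e=15 (auto-commit; committed e=15)
Op 2: UPDATE c=8 (auto-commit; committed c=8)
Op 3: BEGIN: in_txn=True, pending={}
Op 4: UPDATE e=10 (pending; pending now {e=10})
Op 5: UPDATE e=11 (pending; pending now {e=11})
Op 6: UPDATE c=19 (pending; pending now {c=19, e=11})
Op 7: UPDATE c=27 (pending; pending now {c=27, e=11})
Op 8: ROLLBACK: discarded pending ['c', 'e']; in_txn=False
Op 9: UPDATE e=16 (auto-commit; committed e=16)
Op 10: BEGIN: in_txn=True, pending={}
ROLLBACK at op 8 discards: ['c', 'e']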